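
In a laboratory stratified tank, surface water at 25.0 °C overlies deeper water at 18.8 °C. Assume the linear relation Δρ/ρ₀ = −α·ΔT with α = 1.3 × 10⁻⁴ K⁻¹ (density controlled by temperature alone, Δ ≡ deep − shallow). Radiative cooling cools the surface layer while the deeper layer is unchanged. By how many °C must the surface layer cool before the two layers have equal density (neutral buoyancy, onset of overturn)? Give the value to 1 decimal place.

6.2 °C

With temperature the only control, equal density requires T_surf′ = T_deep.
T_surf′ = 18.8 °C.
Cooling required: 25.0 − 18.8 = 6.2 °C.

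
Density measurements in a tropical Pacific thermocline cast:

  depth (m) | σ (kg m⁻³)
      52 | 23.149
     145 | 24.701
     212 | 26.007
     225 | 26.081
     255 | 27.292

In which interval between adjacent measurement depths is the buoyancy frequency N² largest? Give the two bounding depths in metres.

Compute the density gradient over each adjacent pair:
  52–145 m: Δρ/Δz = 1.552/93 = 0.017 kg m⁻⁴
  145–212 m: Δρ/Δz = 1.306/67 = 0.019 kg m⁻⁴
  212–225 m: Δρ/Δz = 0.074/13 = 5.7 × 10⁻³ kg m⁻⁴
  225–255 m: Δρ/Δz = 1.211/30 = 0.040 kg m⁻⁴
The largest gradient is in the 225–255 m interval — the pycnocline.

225–255 m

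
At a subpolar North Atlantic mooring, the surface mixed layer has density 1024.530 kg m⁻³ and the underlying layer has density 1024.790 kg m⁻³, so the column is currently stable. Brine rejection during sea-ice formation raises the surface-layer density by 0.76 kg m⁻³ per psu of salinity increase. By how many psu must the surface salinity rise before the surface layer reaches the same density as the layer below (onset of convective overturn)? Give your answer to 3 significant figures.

0.342 psu

Density deficit of the surface layer: 1024.790 − 1024.530 = 0.26 kg m⁻³.
Required change = 0.26 / 0.76 = 0.342 psu.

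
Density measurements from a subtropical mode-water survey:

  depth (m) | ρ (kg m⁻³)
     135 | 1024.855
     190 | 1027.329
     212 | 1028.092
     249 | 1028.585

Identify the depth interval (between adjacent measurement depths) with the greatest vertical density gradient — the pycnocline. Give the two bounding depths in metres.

Compute the density gradient over each adjacent pair:
  135–190 m: Δρ/Δz = 2.474/55 = 0.045 kg m⁻⁴
  190–212 m: Δρ/Δz = 0.763/22 = 0.035 kg m⁻⁴
  212–249 m: Δρ/Δz = 0.493/37 = 0.013 kg m⁻⁴
The largest gradient is in the 135–190 m interval — the pycnocline.

135–190 m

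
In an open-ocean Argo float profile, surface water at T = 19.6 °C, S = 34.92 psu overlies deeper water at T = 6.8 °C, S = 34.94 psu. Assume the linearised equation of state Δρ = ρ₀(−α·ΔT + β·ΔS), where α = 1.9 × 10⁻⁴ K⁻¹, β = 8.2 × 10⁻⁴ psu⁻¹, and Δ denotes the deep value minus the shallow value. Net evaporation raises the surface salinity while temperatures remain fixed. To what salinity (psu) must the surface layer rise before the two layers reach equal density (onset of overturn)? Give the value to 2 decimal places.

Neutral buoyancy requires −α(T_deep − T_surf) + β(S_deep − S_surf′) = 0.
S_surf′ = S_deep − (α/β)·ΔT = 34.94 − (1.9 × 10⁻⁴/8.2 × 10⁻⁴)·(-12.8) = 37.9059 psu.
Increase required: 37.9059 − 34.92 = 2.9859 psu.

37.91 psu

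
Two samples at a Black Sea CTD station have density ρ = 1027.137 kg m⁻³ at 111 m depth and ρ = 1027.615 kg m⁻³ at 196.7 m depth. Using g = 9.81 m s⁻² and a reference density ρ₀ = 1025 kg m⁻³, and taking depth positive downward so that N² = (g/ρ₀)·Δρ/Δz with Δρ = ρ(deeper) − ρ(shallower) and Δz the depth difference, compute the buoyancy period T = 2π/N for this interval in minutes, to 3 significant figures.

14.3 min

Δρ = 1027.615 − 1027.137 = 0.478 kg m⁻³ over Δz = 196.7 − 111 = 85.7 m.
N² = (9.81/1025) × (0.478/85.7) = 5.3382 × 10⁻⁵ s⁻².
N = √(5.3382 × 10⁻⁵) = 7.3063 × 10⁻³ rad s⁻¹, so T = 2π/N = 859.97 s = 14.333 min ≈ 14.3 min.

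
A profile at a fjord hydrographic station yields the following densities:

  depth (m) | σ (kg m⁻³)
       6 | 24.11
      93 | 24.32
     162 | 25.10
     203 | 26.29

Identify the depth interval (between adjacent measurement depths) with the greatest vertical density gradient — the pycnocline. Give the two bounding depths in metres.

Compute the density gradient over each adjacent pair:
  6–93 m: Δρ/Δz = 0.21/87 = 2.4 × 10⁻³ kg m⁻⁴
  93–162 m: Δρ/Δz = 0.78/69 = 0.011 kg m⁻⁴
  162–203 m: Δρ/Δz = 1.19/41 = 0.029 kg m⁻⁴
The largest gradient is in the 162–203 m interval — the pycnocline.

162–203 m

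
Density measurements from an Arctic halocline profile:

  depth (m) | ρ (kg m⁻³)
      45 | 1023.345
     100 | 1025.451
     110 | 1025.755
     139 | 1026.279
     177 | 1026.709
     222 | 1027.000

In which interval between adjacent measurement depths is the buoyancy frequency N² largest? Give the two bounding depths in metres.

Compute the density gradient over each adjacent pair:
  45–100 m: Δρ/Δz = 2.106/55 = 0.038 kg m⁻⁴
  100–110 m: Δρ/Δz = 0.304/10 = 0.030 kg m⁻⁴
  110–139 m: Δρ/Δz = 0.524/29 = 0.018 kg m⁻⁴
  139–177 m: Δρ/Δz = 0.430/38 = 0.011 kg m⁻⁴
  177–222 m: Δρ/Δz = 0.291/45 = 6.5 × 10⁻³ kg m⁻⁴
The largest gradient is in the 45–100 m interval — the pycnocline.

45–100 m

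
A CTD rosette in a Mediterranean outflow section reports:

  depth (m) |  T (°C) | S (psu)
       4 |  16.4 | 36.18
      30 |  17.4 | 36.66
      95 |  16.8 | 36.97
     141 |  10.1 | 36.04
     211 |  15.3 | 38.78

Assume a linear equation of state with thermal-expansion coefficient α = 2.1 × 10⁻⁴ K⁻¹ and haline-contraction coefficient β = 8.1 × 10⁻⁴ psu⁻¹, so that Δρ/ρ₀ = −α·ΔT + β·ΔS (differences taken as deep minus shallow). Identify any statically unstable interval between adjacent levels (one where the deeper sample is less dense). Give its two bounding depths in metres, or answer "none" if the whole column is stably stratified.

none

Evaluate Δρ/ρ₀ = −αΔT + βΔS across each adjacent pair:
  4–30 m: −αΔT+βΔS = −(2.1 × 10⁻⁴)(+1.0)+(8.1 × 10⁻⁴)(+0.48) = 1.8 × 10⁻⁴ → stable
  30–95 m: −αΔT+βΔS = −(2.1 × 10⁻⁴)(-0.6)+(8.1 × 10⁻⁴)(+0.31) = 3.8 × 10⁻⁴ → stable
  95–141 m: −αΔT+βΔS = −(2.1 × 10⁻⁴)(-6.7)+(8.1 × 10⁻⁴)(-0.93) = 6.5 × 10⁻⁴ → stable
  141–211 m: −αΔT+βΔS = −(2.1 × 10⁻⁴)(+5.2)+(8.1 × 10⁻⁴)(+2.74) = 1.1 × 10⁻³ → stable
Every interval has Δρ > 0: the column is stably stratified throughout.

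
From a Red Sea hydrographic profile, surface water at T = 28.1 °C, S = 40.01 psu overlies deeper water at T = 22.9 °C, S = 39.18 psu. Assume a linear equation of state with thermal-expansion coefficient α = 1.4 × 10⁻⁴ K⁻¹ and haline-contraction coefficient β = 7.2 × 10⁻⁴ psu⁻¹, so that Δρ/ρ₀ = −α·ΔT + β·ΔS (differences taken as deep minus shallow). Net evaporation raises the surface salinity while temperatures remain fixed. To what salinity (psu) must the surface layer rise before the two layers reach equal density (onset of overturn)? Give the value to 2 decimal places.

40.19 psu

Neutral buoyancy requires −α(T_deep − T_surf) + β(S_deep − S_surf′) = 0.
S_surf′ = S_deep − (α/β)·ΔT = 39.18 − (1.4 × 10⁻⁴/7.2 × 10⁻⁴)·(-5.2) = 40.1911 psu.
Increase required: 40.1911 − 40.01 = 0.1811 psu.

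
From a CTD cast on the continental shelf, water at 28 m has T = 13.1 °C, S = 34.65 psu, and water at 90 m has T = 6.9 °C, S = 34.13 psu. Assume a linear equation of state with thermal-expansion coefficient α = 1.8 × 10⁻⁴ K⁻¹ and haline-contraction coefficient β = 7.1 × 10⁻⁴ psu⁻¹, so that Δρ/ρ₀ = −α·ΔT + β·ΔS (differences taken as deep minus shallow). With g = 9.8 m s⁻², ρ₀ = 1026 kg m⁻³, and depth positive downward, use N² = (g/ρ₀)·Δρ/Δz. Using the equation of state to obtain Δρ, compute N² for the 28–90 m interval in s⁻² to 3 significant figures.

ΔT = -6.2 K, ΔS = -0.52 psu (deep − shallow).
Δρ/ρ₀ = −αΔT + βΔS = 1.116 × 10⁻³ − 3.692 × 10⁻⁴ = 7.468 × 10⁻⁴, so Δρ ≈ 0.7662 kg m⁻³.
N² = (g/ρ₀)·Δρ/Δz = g·(Δρ/ρ₀)/Δz = 9.8 × 7.468 × 10⁻⁴ / 62 = 1.1804 × 10⁻⁴ s⁻² ≈ 1.18 × 10⁻⁴ s⁻².

1.18 × 10⁻⁴ s⁻²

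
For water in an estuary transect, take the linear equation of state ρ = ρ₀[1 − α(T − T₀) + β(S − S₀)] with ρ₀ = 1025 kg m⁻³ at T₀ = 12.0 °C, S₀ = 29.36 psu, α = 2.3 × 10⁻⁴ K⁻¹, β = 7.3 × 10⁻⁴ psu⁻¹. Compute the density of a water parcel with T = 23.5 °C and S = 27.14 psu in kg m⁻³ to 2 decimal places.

T − T₀ = +11.5 K, S − S₀ = -2.22 psu.
Bracket = 1 − α·(+11.5) + β·(-2.22) = 1 + (-4.2656 × 10⁻³) = 0.9957344.
ρ = 1025 × 0.9957344 = 1020.63 kg m⁻³.

1020.63 kg m⁻³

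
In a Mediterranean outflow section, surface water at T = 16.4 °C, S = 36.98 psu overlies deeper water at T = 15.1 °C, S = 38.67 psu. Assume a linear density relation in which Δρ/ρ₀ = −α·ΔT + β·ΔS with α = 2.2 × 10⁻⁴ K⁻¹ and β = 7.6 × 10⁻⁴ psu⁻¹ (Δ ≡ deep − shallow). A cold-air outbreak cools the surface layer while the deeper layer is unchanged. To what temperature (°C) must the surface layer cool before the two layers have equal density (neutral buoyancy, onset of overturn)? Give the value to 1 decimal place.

Neutral buoyancy requires Δρ = 0, i.e. −α(T_deep − T_surf′) + β(S_deep − S_surf) = 0.
T_surf′ = T_deep − (β/α)·ΔS = 15.1 − (7.6 × 10⁻⁴/2.2 × 10⁻⁴)·(+1.69) = 9.262 °C.
Cooling required: 16.4 − (9.262) = 7.138 °C.

9.3 °C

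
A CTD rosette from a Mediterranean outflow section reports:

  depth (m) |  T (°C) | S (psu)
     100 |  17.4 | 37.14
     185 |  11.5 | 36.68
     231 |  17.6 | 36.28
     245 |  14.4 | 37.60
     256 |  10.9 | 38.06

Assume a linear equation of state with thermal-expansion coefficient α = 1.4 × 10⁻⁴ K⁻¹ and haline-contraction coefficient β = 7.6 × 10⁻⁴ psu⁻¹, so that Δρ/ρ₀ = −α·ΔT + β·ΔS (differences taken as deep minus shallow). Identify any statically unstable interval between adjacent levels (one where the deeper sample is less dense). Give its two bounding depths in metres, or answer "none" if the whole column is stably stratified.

185–231 m

Evaluate Δρ/ρ₀ = −αΔT + βΔS across each adjacent pair:
  100–185 m: −αΔT+βΔS = −(1.4 × 10⁻⁴)(-5.9)+(7.6 × 10⁻⁴)(-0.46) = 4.8 × 10⁻⁴ → stable
  185–231 m: −αΔT+βΔS = −(1.4 × 10⁻⁴)(+6.1)+(7.6 × 10⁻⁴)(-0.40) = -1.2 × 10⁻³ → UNSTABLE
  231–245 m: −αΔT+βΔS = −(1.4 × 10⁻⁴)(-3.2)+(7.6 × 10⁻⁴)(+1.32) = 1.5 × 10⁻³ → stable
  245–256 m: −αΔT+βΔS = −(1.4 × 10⁻⁴)(-3.5)+(7.6 × 10⁻⁴)(+0.46) = 8.4 × 10⁻⁴ → stable
The 185–231 m interval has Δρ < 0: lighter water underlies denser water.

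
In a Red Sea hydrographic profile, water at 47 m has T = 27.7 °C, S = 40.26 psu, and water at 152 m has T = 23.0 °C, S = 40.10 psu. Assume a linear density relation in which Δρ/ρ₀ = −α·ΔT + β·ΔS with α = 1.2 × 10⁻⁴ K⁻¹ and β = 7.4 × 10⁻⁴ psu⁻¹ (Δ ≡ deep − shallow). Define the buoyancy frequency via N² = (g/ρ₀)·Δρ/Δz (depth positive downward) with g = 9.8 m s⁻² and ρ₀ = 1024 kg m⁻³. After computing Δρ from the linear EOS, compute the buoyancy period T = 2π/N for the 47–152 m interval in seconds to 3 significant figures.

974 s

ΔT = -4.7 K, ΔS = -0.16 psu (deep − shallow).
Δρ/ρ₀ = −αΔT + βΔS = 5.64 × 10⁻⁴ − 1.184 × 10⁻⁴ = 4.456 × 10⁻⁴, so Δρ ≈ 0.4563 kg m⁻³.
N² = (g/ρ₀)·Δρ/Δz = g·(Δρ/ρ₀)/Δz = 9.8 × 4.456 × 10⁻⁴ / 105 = 4.1589 × 10⁻⁵ s⁻².
N = √(4.1589 × 10⁻⁵) = 6.4490 × 10⁻³ rad s⁻¹ → T = 2π/N = 974.29 s ≈ 974 s.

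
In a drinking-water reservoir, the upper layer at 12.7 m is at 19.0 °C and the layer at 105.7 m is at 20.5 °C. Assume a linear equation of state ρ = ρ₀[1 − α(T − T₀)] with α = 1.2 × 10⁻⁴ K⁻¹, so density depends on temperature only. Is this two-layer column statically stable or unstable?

ΔT = 20.5 − 19.0 = +1.5 K, so Δρ/ρ₀ = −αΔT = -1.80 × 10⁻⁴.
Δρ/ρ₀ < 0, so Δρ < 0: deeper water is lighter → statically unstable; the column would overturn.

unstable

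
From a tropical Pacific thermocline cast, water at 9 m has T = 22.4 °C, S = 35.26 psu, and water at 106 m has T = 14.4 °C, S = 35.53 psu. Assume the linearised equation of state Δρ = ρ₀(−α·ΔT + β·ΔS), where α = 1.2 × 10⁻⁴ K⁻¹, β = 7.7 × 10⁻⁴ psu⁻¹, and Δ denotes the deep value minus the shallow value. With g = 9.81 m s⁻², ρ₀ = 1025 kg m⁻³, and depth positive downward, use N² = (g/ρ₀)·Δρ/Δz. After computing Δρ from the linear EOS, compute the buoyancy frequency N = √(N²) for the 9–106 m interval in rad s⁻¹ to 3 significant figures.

0.0109 rad s⁻¹

ΔT = -8.0 K, ΔS = +0.27 psu (deep − shallow).
Δρ/ρ₀ = −αΔT + βΔS = 9.60 × 10⁻⁴ + 2.079 × 10⁻⁴ = 1.1679 × 10⁻³, so Δρ ≈ 1.197 kg m⁻³.
N² = (g/ρ₀)·Δρ/Δz = g·(Δρ/ρ₀)/Δz = 9.81 × 1.1679 × 10⁻³ / 97 = 1.1811 × 10⁻⁴ s⁻².
N = √(1.1811 × 10⁻⁴) = 0.010868 rad s⁻¹ ≈ 0.0109 rad s⁻¹.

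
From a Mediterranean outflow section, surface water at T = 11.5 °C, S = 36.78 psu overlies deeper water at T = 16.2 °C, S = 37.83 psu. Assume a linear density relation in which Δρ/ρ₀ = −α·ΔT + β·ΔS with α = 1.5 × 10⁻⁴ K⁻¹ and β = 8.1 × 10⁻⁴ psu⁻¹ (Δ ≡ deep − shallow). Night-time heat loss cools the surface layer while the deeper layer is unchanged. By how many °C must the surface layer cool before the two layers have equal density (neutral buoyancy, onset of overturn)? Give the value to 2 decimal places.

Neutral buoyancy requires Δρ = 0, i.e. −α(T_deep − T_surf′) + β(S_deep − S_surf) = 0.
T_surf′ = T_deep − (β/α)·ΔS = 16.2 − (8.1 × 10⁻⁴/1.5 × 10⁻⁴)·(+1.05) = 10.5300 °C.
Cooling required: 11.5 − (10.5300) = 0.9700 °C.

0.97 °C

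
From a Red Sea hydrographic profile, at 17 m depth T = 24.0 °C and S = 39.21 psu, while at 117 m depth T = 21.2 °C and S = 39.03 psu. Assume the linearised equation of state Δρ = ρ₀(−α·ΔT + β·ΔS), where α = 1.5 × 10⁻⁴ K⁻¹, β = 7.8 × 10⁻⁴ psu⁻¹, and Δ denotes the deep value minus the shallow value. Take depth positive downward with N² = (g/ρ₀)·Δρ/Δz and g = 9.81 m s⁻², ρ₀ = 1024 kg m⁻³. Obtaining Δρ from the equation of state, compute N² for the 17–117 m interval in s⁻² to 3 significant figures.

ΔT = -2.8 K, ΔS = -0.18 psu (deep − shallow).
Δρ/ρ₀ = −αΔT + βΔS = 4.20 × 10⁻⁴ − 1.404 × 10⁻⁴ = 2.796 × 10⁻⁴, so Δρ ≈ 0.2863 kg m⁻³.
N² = (g/ρ₀)·Δρ/Δz = g·(Δρ/ρ₀)/Δz = 9.81 × 2.796 × 10⁻⁴ / 100 = 2.7429 × 10⁻⁵ s⁻² ≈ 2.74 × 10⁻⁵ s⁻².

2.74 × 10⁻⁵ s⁻²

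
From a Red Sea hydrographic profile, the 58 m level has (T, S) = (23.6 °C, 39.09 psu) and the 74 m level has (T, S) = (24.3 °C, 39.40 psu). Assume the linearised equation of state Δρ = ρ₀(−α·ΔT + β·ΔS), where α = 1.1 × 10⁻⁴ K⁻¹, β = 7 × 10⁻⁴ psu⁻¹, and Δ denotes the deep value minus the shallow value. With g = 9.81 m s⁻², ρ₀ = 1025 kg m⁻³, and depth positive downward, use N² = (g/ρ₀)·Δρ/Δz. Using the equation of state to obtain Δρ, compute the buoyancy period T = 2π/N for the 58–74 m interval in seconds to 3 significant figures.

678 s

ΔT = +0.7 K, ΔS = +0.31 psu (deep − shallow).
Δρ/ρ₀ = −αΔT + βΔS = -7.70 × 10⁻⁵ + 2.17 × 10⁻⁴ = 1.40 × 10⁻⁴, so Δρ ≈ 0.1435 kg m⁻³.
N² = (g/ρ₀)·Δρ/Δz = g·(Δρ/ρ₀)/Δz = 9.81 × 1.40 × 10⁻⁴ / 16 = 8.5837 × 10⁻⁵ s⁻².
N = √(8.5837 × 10⁻⁵) = 9.2648 × 10⁻³ rad s⁻¹ → T = 2π/N = 678.18 s ≈ 678 s.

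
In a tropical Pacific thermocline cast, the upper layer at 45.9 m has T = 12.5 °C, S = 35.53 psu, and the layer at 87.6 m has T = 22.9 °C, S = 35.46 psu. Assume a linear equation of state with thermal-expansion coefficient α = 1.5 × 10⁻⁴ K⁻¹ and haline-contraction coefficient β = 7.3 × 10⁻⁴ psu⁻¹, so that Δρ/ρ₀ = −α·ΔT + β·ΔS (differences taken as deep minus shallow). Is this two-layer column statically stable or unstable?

unstable

ΔT = 22.9 − 12.5 = +10.4 K and ΔS = 35.46 − 35.53 = -0.07 psu (deep − shallow).
−αΔT = -1.56 × 10⁻³; βΔS = -5.11 × 10⁻⁵; sum Δρ/ρ₀ = -1.6111 × 10⁻³.
Δρ/ρ₀ < 0, so Δρ < 0: deeper water is lighter → statically unstable; the column would overturn.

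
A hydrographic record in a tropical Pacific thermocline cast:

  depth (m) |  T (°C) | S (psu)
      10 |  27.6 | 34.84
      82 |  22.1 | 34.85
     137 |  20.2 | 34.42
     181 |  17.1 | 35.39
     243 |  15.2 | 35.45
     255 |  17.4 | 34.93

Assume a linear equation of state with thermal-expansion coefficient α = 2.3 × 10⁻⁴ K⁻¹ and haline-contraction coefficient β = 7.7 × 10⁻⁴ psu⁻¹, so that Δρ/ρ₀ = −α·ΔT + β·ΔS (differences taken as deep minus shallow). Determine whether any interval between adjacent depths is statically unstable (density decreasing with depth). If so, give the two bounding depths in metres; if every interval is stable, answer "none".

Evaluate Δρ/ρ₀ = −αΔT + βΔS across each adjacent pair:
  10–82 m: −αΔT+βΔS = −(2.3 × 10⁻⁴)(-5.5)+(7.7 × 10⁻⁴)(+0.01) = 1.3 × 10⁻³ → stable
  82–137 m: −αΔT+βΔS = −(2.3 × 10⁻⁴)(-1.9)+(7.7 × 10⁻⁴)(-0.43) = 1.1 × 10⁻⁴ → stable
  137–181 m: −αΔT+βΔS = −(2.3 × 10⁻⁴)(-3.1)+(7.7 × 10⁻⁴)(+0.97) = 1.5 × 10⁻³ → stable
  181–243 m: −αΔT+βΔS = −(2.3 × 10⁻⁴)(-1.9)+(7.7 × 10⁻⁴)(+0.06) = 4.8 × 10⁻⁴ → stable
  243–255 m: −αΔT+βΔS = −(2.3 × 10⁻⁴)(+2.2)+(7.7 × 10⁻⁴)(-0.52) = -9.1 × 10⁻⁴ → UNSTABLE
The 243–255 m interval has Δρ < 0: lighter water underlies denser water.

243–255 m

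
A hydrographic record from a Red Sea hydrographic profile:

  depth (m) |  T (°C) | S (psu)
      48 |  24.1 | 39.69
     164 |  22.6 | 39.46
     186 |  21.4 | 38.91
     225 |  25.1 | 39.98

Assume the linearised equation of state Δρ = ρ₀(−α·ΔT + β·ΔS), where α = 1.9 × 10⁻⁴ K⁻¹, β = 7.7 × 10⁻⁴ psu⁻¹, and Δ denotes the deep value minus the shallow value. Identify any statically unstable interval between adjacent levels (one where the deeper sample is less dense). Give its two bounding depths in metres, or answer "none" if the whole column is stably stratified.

164–186 m

Evaluate Δρ/ρ₀ = −αΔT + βΔS across each adjacent pair:
  48–164 m: −αΔT+βΔS = −(1.9 × 10⁻⁴)(-1.5)+(7.7 × 10⁻⁴)(-0.23) = 1.1 × 10⁻⁴ → stable
  164–186 m: −αΔT+βΔS = −(1.9 × 10⁻⁴)(-1.2)+(7.7 × 10⁻⁴)(-0.55) = -2.0 × 10⁻⁴ → UNSTABLE
  186–225 m: −αΔT+βΔS = −(1.9 × 10⁻⁴)(+3.7)+(7.7 × 10⁻⁴)(+1.07) = 1.2 × 10⁻⁴ → stable
The 164–186 m interval has Δρ < 0: lighter water underlies denser water.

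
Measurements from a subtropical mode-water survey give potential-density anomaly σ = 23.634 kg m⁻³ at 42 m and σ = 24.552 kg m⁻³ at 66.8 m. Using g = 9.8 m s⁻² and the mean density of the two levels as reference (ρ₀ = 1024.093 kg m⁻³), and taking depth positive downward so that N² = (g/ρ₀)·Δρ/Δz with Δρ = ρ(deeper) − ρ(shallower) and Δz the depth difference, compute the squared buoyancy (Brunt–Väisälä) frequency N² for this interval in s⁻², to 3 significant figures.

3.54 × 10⁻⁴ s⁻²

Δρ = 1024.552 − 1023.634 = 0.918 kg m⁻³ over Δz = 66.8 − 42 = 24.8 m.
N² = (9.8/1024.093) × (0.918/24.8) = 3.5422 × 10⁻⁴ s⁻² ≈ 3.54 × 10⁻⁴ s⁻².
Since Δρ > 0 the layer is stably stratified.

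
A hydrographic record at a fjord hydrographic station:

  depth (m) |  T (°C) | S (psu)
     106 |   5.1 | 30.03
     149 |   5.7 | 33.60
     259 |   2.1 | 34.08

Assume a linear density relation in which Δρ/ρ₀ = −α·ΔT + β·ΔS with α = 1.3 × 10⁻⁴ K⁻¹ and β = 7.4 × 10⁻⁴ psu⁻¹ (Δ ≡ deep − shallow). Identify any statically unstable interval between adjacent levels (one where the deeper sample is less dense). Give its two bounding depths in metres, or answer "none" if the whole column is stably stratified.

none

Evaluate Δρ/ρ₀ = −αΔT + βΔS across each adjacent pair:
  106–149 m: −αΔT+βΔS = −(1.3 × 10⁻⁴)(+0.6)+(7.4 × 10⁻⁴)(+3.57) = 2.6 × 10⁻³ → stable
  149–259 m: −αΔT+βΔS = −(1.3 × 10⁻⁴)(-3.6)+(7.4 × 10⁻⁴)(+0.48) = 8.2 × 10⁻⁴ → stable
Every interval has Δρ > 0: the column is stably stratified throughout.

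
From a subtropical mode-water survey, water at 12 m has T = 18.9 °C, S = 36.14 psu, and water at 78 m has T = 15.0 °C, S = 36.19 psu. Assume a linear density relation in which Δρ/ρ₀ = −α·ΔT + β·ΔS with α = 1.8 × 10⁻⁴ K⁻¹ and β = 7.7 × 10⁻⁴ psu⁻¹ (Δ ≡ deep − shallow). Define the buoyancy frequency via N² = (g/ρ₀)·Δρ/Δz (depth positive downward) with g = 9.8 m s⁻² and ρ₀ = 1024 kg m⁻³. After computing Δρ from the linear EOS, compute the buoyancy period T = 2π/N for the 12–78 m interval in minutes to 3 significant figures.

9.99 min

ΔT = -3.9 K, ΔS = +0.05 psu (deep − shallow).
Δρ/ρ₀ = −αΔT + βΔS = 7.02 × 10⁻⁴ + 3.85 × 10⁻⁵ = 7.405 × 10⁻⁴, so Δρ ≈ 0.7583 kg m⁻³.
N² = (g/ρ₀)·Δρ/Δz = g·(Δρ/ρ₀)/Δz = 9.8 × 7.405 × 10⁻⁴ / 66 = 1.0995 × 10⁻⁴ s⁻².
N = √(1.0995 × 10⁻⁴) = 0.010486 rad s⁻¹ → T = 2π/N = 599.20 s = 9.9867 min ≈ 9.99 min.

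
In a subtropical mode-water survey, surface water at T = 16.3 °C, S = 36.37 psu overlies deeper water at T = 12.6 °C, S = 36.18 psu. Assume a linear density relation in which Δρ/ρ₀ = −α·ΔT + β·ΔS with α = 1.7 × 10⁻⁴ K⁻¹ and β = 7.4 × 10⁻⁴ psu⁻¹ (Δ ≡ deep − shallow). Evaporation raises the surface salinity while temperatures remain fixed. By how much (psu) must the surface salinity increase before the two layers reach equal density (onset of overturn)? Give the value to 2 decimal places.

0.66 psu

Neutral buoyancy requires −α(T_deep − T_surf) + β(S_deep − S_surf′) = 0.
S_surf′ = S_deep − (α/β)·ΔT = 36.18 − (1.7 × 10⁻⁴/7.4 × 10⁻⁴)·(-3.7) = 37.0300 psu.
Increase required: 37.0300 − 36.37 = 0.6600 psu.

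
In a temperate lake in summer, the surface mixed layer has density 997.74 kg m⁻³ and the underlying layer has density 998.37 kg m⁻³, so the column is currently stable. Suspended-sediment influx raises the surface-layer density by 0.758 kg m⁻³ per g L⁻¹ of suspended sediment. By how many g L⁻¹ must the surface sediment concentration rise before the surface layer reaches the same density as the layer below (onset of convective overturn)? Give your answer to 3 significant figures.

Density deficit of the surface layer: 998.37 − 997.74 = 0.63 kg m⁻³.
Required change = 0.63 / 0.758 = 0.831 g L⁻¹.

0.831 g L⁻¹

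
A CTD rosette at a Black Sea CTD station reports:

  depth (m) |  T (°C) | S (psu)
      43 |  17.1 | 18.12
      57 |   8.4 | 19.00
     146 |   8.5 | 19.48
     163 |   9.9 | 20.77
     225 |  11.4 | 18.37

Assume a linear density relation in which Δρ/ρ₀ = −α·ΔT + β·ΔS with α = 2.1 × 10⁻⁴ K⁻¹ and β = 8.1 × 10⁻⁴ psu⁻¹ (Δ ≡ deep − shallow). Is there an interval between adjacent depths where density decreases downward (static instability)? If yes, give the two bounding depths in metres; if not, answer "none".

Evaluate Δρ/ρ₀ = −αΔT + βΔS across each adjacent pair:
  43–57 m: −αΔT+βΔS = −(2.1 × 10⁻⁴)(-8.7)+(8.1 × 10⁻⁴)(+0.88) = 2.5 × 10⁻³ → stable
  57–146 m: −αΔT+βΔS = −(2.1 × 10⁻⁴)(+0.1)+(8.1 × 10⁻⁴)(+0.48) = 3.7 × 10⁻⁴ → stable
  146–163 m: −αΔT+βΔS = −(2.1 × 10⁻⁴)(+1.4)+(8.1 × 10⁻⁴)(+1.29) = 7.5 × 10⁻⁴ → stable
  163–225 m: −αΔT+βΔS = −(2.1 × 10⁻⁴)(+1.5)+(8.1 × 10⁻⁴)(-2.40) = -2.3 × 10⁻³ → UNSTABLE
The 163–225 m interval has Δρ < 0: lighter water underlies denser water.

163–225 m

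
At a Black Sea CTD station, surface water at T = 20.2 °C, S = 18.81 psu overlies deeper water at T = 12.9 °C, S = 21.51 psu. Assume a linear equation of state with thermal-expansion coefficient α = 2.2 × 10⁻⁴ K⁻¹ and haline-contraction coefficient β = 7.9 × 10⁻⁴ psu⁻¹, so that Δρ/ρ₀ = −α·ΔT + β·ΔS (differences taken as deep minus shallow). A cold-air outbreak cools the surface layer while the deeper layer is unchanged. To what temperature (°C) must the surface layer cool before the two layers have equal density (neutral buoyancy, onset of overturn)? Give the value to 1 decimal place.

3.2 °C

Neutral buoyancy requires Δρ = 0, i.e. −α(T_deep − T_surf′) + β(S_deep − S_surf) = 0.
T_surf′ = T_deep − (β/α)·ΔS = 12.9 − (7.9 × 10⁻⁴/2.2 × 10⁻⁴)·(+2.70) = 3.205 °C.
Cooling required: 20.2 − (3.205) = 16.995 °C.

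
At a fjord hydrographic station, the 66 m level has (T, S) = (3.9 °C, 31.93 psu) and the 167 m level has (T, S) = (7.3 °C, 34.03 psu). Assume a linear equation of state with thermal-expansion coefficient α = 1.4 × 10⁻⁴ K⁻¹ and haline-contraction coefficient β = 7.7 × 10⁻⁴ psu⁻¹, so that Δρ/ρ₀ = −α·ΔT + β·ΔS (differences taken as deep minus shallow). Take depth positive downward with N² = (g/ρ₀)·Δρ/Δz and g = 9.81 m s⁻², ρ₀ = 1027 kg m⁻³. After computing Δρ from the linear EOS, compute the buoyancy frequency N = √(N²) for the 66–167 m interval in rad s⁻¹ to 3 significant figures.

ΔT = +3.4 K, ΔS = +2.10 psu (deep − shallow).
Δρ/ρ₀ = −αΔT + βΔS = -4.76 × 10⁻⁴ + 1.617 × 10⁻³ = 1.141 × 10⁻³, so Δρ ≈ 1.172 kg m⁻³.
N² = (g/ρ₀)·Δρ/Δz = g·(Δρ/ρ₀)/Δz = 9.81 × 1.141 × 10⁻³ / 101 = 1.1082 × 10⁻⁴ s⁻².
N = √(1.1082 × 10⁻⁴) = 0.010527 rad s⁻¹ ≈ 0.0105 rad s⁻¹.

0.0105 rad s⁻¹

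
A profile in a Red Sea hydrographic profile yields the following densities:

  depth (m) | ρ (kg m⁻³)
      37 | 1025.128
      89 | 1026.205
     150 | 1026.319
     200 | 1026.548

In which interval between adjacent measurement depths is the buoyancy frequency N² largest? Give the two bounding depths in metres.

Compute the density gradient over each adjacent pair:
  37–89 m: Δρ/Δz = 1.077/52 = 0.021 kg m⁻⁴
  89–150 m: Δρ/Δz = 0.114/61 = 1.9 × 10⁻³ kg m⁻⁴
  150–200 m: Δρ/Δz = 0.229/50 = 4.6 × 10⁻³ kg m⁻⁴
The largest gradient is in the 37–89 m interval — the pycnocline.

37–89 m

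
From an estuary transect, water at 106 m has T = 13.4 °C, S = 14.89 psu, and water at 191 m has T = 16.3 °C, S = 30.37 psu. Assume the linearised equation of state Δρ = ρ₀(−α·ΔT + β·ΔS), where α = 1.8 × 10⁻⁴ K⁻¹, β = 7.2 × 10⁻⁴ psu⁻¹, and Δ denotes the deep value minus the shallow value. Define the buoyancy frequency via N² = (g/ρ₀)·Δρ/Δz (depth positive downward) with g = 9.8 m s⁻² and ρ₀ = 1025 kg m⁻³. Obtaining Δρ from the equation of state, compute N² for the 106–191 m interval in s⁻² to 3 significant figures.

ΔT = +2.9 K, ΔS = +15.48 psu (deep − shallow).
Δρ/ρ₀ = −αΔT + βΔS = -5.22 × 10⁻⁴ + 0.0111456 = 0.0106236, so Δρ ≈ 10.89 kg m⁻³.
N² = (g/ρ₀)·Δρ/Δz = g·(Δρ/ρ₀)/Δz = 9.8 × 0.0106236 / 85 = 1.2248 × 10⁻³ s⁻² ≈ 1.22 × 10⁻³ s⁻².

1.22 × 10⁻³ s⁻²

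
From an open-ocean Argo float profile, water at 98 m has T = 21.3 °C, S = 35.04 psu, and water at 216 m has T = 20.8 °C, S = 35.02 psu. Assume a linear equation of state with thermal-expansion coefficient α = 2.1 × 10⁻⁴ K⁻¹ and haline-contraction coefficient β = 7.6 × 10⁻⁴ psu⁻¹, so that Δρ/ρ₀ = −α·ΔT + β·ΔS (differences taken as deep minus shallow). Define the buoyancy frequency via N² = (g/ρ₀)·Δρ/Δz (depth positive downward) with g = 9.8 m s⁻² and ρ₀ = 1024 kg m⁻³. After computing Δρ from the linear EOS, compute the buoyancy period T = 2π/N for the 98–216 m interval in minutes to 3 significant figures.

38.3 min

ΔT = -0.5 K, ΔS = -0.02 psu (deep − shallow).
Δρ/ρ₀ = −αΔT + βΔS = 1.05 × 10⁻⁴ − 1.52 × 10⁻⁵ = 8.98 × 10⁻⁵, so Δρ ≈ 0.09196 kg m⁻³.
N² = (g/ρ₀)·Δρ/Δz = g·(Δρ/ρ₀)/Δz = 9.8 × 8.98 × 10⁻⁵ / 118 = 7.4580 × 10⁻⁶ s⁻².
N = √(7.4580 × 10⁻⁶) = 2.7309 × 10⁻³ rad s⁻¹ → T = 2π/N = 2.3008 × 10³ s = 38.347 min ≈ 38.3 min.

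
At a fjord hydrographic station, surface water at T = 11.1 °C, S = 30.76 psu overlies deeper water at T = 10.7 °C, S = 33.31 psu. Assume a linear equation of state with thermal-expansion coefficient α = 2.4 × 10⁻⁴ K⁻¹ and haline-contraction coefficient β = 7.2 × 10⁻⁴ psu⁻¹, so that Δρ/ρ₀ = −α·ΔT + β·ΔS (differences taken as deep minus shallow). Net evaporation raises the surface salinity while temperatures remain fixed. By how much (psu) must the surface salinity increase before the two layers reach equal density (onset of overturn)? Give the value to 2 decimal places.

Neutral buoyancy requires −α(T_deep − T_surf) + β(S_deep − S_surf′) = 0.
S_surf′ = S_deep − (α/β)·ΔT = 33.31 − (2.4 × 10⁻⁴/7.2 × 10⁻⁴)·(-0.4) = 33.4433 psu.
Increase required: 33.4433 − 30.76 = 2.6833 psu.

2.68 psu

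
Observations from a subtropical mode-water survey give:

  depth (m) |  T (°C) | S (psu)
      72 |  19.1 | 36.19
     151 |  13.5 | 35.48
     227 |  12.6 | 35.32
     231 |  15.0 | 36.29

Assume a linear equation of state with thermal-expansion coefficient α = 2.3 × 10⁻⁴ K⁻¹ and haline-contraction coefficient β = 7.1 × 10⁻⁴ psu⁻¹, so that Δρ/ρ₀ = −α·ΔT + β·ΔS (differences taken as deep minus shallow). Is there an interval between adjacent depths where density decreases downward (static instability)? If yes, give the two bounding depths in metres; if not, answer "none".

none

Evaluate Δρ/ρ₀ = −αΔT + βΔS across each adjacent pair:
  72–151 m: −αΔT+βΔS = −(2.3 × 10⁻⁴)(-5.6)+(7.1 × 10⁻⁴)(-0.71) = 7.8 × 10⁻⁴ → stable
  151–227 m: −αΔT+βΔS = −(2.3 × 10⁻⁴)(-0.9)+(7.1 × 10⁻⁴)(-0.16) = 9.3 × 10⁻⁵ → stable
  227–231 m: −αΔT+βΔS = −(2.3 × 10⁻⁴)(+2.4)+(7.1 × 10⁻⁴)(+0.97) = 1.4 × 10⁻⁴ → stable
Every interval has Δρ > 0: the column is stably stratified throughout.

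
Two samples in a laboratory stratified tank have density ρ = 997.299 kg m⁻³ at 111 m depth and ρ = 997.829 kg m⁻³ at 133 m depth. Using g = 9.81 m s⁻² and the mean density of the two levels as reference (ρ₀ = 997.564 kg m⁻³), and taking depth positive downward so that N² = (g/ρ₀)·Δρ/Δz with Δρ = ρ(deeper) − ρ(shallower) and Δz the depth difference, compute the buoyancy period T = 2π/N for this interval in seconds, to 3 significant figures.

408 s

Δρ = 997.829 − 997.299 = 0.530 kg m⁻³ over Δz = 133 − 111 = 22 m.
N² = (9.81/997.564) × (0.530/22) = 2.3691 × 10⁻⁴ s⁻².
N = √(2.3691 × 10⁻⁴) = 0.015392 rad s⁻¹, so T = 2π/N = 408.21 s ≈ 408 s.
Since Δρ > 0 the layer is stably stratified.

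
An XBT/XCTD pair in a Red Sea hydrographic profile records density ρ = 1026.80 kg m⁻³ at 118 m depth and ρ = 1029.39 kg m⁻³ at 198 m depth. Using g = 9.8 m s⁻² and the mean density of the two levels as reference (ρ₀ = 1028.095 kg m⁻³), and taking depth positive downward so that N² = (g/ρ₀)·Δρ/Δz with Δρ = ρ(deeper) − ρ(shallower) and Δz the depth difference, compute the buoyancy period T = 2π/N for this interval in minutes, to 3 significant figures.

5.96 min

Δρ = 1029.39 − 1026.80 = 2.59 kg m⁻³ over Δz = 198 − 118 = 80 m.
N² = (9.8/1028.095) × (2.59/80) = 3.0860 × 10⁻⁴ s⁻².
N = √(3.0860 × 10⁻⁴) = 0.017567 rad s⁻¹, so T = 2π/N = 357.67 s = 5.9612 min ≈ 5.96 min.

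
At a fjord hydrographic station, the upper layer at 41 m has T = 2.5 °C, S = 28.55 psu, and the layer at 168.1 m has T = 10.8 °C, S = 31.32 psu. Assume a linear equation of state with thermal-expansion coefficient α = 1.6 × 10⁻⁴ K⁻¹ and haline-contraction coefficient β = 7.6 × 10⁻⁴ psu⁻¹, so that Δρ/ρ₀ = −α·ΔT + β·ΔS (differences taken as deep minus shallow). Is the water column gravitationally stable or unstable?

ΔT = 10.8 − 2.5 = +8.3 K and ΔS = 31.32 − 28.55 = +2.77 psu (deep − shallow).
−αΔT = -1.328 × 10⁻³; βΔS = 2.1052 × 10⁻³; sum Δρ/ρ₀ = 7.772 × 10⁻⁴.
Δρ/ρ₀ > 0, so Δρ > 0: deeper water is denser → statically stable.

stable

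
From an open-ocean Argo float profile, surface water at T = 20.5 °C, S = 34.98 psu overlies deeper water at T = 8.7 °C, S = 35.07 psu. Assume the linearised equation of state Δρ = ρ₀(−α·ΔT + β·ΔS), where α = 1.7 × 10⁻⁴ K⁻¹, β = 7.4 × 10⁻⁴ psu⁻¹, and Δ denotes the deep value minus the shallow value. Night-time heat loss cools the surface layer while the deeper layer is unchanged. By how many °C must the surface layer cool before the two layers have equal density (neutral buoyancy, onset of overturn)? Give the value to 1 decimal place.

Neutral buoyancy requires Δρ = 0, i.e. −α(T_deep − T_surf′) + β(S_deep − S_surf) = 0.
T_surf′ = T_deep − (β/α)·ΔS = 8.7 − (7.4 × 10⁻⁴/1.7 × 10⁻⁴)·(+0.09) = 8.308 °C.
Cooling required: 20.5 − (8.308) = 12.192 °C.

12.2 °C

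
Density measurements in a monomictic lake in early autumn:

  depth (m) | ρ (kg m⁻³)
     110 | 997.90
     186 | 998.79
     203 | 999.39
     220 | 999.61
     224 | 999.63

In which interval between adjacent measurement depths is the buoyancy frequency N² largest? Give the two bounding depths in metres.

186–203 m

Compute the density gradient over each adjacent pair:
  110–186 m: Δρ/Δz = 0.89/76 = 0.012 kg m⁻⁴
  186–203 m: Δρ/Δz = 0.60/17 = 0.035 kg m⁻⁴
  203–220 m: Δρ/Δz = 0.22/17 = 0.013 kg m⁻⁴
  220–224 m: Δρ/Δz = 0.02/4 = 5.0 × 10⁻³ kg m⁻⁴
The largest gradient is in the 186–203 m interval — the pycnocline.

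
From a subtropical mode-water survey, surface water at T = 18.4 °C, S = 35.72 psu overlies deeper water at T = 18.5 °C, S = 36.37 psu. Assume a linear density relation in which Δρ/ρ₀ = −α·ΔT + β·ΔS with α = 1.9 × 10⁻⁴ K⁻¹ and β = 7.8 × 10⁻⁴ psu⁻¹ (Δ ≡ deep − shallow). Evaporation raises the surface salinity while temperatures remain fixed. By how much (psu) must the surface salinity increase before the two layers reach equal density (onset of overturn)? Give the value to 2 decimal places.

Neutral buoyancy requires −α(T_deep − T_surf) + β(S_deep − S_surf′) = 0.
S_surf′ = S_deep − (α/β)·ΔT = 36.37 − (1.9 × 10⁻⁴/7.8 × 10⁻⁴)·(+0.1) = 36.3456 psu.
Increase required: 36.3456 − 35.72 = 0.6256 psu.

0.63 psu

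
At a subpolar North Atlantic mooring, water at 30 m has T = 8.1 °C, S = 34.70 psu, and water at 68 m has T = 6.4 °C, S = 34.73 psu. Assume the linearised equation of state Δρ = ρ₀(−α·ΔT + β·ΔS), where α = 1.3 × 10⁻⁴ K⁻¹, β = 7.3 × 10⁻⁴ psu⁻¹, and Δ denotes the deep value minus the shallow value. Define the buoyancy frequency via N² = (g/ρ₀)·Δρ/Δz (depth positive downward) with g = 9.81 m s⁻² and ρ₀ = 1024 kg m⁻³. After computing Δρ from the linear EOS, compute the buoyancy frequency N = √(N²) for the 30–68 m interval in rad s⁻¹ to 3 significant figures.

7.92 × 10⁻³ rad s⁻¹

ΔT = -1.7 K, ΔS = +0.03 psu (deep − shallow).
Δρ/ρ₀ = −αΔT + βΔS = 2.21 × 10⁻⁴ + 2.19 × 10⁻⁵ = 2.429 × 10⁻⁴, so Δρ ≈ 0.2487 kg m⁻³.
N² = (g/ρ₀)·Δρ/Δz = g·(Δρ/ρ₀)/Δz = 9.81 × 2.429 × 10⁻⁴ / 38 = 6.2707 × 10⁻⁵ s⁻².
N = √(6.2707 × 10⁻⁵) = 7.9188 × 10⁻³ rad s⁻¹ ≈ 7.92 × 10⁻³ rad s⁻¹.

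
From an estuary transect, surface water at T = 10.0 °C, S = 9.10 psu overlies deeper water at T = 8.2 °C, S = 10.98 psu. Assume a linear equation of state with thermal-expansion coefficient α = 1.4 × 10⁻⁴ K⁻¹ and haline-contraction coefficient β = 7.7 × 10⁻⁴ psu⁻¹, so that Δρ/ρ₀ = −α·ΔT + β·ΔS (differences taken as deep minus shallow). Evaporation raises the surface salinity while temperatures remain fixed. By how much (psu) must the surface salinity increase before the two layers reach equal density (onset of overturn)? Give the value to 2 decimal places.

Neutral buoyancy requires −α(T_deep − T_surf) + β(S_deep − S_surf′) = 0.
S_surf′ = S_deep − (α/β)·ΔT = 10.98 − (1.4 × 10⁻⁴/7.7 × 10⁻⁴)·(-1.8) = 11.3073 psu.
Increase required: 11.3073 − 9.10 = 2.2073 psu.

2.21 psu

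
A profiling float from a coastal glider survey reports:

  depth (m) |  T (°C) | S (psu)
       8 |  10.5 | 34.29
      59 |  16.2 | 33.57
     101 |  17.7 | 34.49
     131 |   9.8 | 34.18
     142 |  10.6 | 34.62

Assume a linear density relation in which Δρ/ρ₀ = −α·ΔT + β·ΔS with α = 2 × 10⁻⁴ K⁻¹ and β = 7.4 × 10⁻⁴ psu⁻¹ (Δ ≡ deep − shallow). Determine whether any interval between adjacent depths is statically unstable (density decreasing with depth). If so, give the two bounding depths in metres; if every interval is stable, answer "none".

Evaluate Δρ/ρ₀ = −αΔT + βΔS across each adjacent pair:
  8–59 m: −αΔT+βΔS = −(2 × 10⁻⁴)(+5.7)+(7.4 × 10⁻⁴)(-0.72) = -1.7 × 10⁻³ → UNSTABLE
  59–101 m: −αΔT+βΔS = −(2 × 10⁻⁴)(+1.5)+(7.4 × 10⁻⁴)(+0.92) = 3.8 × 10⁻⁴ → stable
  101–131 m: −αΔT+βΔS = −(2 × 10⁻⁴)(-7.9)+(7.4 × 10⁻⁴)(-0.31) = 1.4 × 10⁻³ → stable
  131–142 m: −αΔT+βΔS = −(2 × 10⁻⁴)(+0.8)+(7.4 × 10⁻⁴)(+0.44) = 1.7 × 10⁻⁴ → stable
The 8–59 m interval has Δρ < 0: lighter water underlies denser water.

8–59 m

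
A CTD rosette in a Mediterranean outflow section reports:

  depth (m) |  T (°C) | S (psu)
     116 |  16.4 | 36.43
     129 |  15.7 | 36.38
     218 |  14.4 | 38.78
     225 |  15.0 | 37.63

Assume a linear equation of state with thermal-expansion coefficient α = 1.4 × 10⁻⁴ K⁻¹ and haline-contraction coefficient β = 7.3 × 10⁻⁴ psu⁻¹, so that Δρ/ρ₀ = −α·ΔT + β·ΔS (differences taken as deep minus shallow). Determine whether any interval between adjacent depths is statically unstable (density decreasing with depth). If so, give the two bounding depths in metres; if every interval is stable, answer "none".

218–225 m

Evaluate Δρ/ρ₀ = −αΔT + βΔS across each adjacent pair:
  116–129 m: −αΔT+βΔS = −(1.4 × 10⁻⁴)(-0.7)+(7.3 × 10⁻⁴)(-0.05) = 6.1 × 10⁻⁵ → stable
  129–218 m: −αΔT+βΔS = −(1.4 × 10⁻⁴)(-1.3)+(7.3 × 10⁻⁴)(+2.40) = 1.9 × 10⁻³ → stable
  218–225 m: −αΔT+βΔS = −(1.4 × 10⁻⁴)(+0.6)+(7.3 × 10⁻⁴)(-1.15) = -9.2 × 10⁻⁴ → UNSTABLE
The 218–225 m interval has Δρ < 0: lighter water underlies denser water.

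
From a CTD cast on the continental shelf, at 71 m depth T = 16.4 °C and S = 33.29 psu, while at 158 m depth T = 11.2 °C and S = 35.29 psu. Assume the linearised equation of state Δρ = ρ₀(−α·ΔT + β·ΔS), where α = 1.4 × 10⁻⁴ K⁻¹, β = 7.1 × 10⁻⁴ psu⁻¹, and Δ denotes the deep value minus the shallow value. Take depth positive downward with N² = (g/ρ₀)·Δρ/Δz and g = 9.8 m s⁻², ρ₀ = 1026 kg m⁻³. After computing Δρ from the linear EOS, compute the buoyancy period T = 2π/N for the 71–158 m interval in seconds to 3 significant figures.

404 s

ΔT = -5.2 K, ΔS = +2.00 psu (deep − shallow).
Δρ/ρ₀ = −αΔT + βΔS = 7.28 × 10⁻⁴ + 1.42 × 10⁻³ = 2.148 × 10⁻³, so Δρ ≈ 2.204 kg m⁻³.
N² = (g/ρ₀)·Δρ/Δz = g·(Δρ/ρ₀)/Δz = 9.8 × 2.148 × 10⁻³ / 87 = 2.4196 × 10⁻⁴ s⁻².
N = √(2.4196 × 10⁻⁴) = 0.015555 rad s⁻¹ → T = 2π/N = 403.93 s ≈ 404 s.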